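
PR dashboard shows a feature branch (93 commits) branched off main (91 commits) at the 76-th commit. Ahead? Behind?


Common ancestor: commit #76
feature commits after divergence: 93 - 76 = 17
main commits after divergence: 91 - 76 = 15
feature is 17 commits ahead of main
main is 15 commits ahead of feature

feature ahead: 17, main ahead: 15


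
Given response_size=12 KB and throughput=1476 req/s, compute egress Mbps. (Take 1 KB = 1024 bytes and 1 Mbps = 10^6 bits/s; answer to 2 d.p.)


Formula: Mbps = payload_bytes * RPS * 8 / 1e6
Payload per request = 12 KB = 12 * 1024 = 12288 bytes
Total bytes/sec = 12288 * 1476 = 18137088
Total bits/sec = 18137088 * 8 = 145096704
Mbps = 145096704 / 1e6 = 145.1

145.1 Mbps


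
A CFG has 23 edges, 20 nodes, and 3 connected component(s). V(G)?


Formula: V(G) = E - N + 2P
V(G) = 23 - 20 + 2*3
V(G) = 3 + 6
V(G) = 9

9


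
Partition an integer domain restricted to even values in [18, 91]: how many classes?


Constraint: even integers in [18, 91]
Class 1: x < 18 — out-of-range invalid
Class 2: x in [18,91] but odd — wrong type invalid
Class 3: x in [18,91] and even — valid
Class 4: x > 91 — out-of-range invalid
Total equivalence classes: 4

4 equivalence classes


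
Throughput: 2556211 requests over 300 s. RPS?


Formula: throughput = requests / seconds
throughput = 2556211 / 300
throughput = 8520.7 requests/second

8520.7 requests/second


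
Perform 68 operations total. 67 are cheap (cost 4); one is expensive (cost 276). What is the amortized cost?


Formula: Amortized cost = Total cost / Operations
Total cost = (67 * 4) + (1 * 276)
Total cost = 268 + 276 = 544
Amortized = 544 / 68 = 8.0

8.0


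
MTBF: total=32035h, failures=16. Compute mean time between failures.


Formula: MTBF = Total operating time / Number of failures
MTBF = 32035 / 16
MTBF = 2002.19 hours

2002.19 hours


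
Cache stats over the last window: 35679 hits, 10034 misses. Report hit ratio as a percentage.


Formula: hit rate = hits / (hits + misses) * 100
hit rate = 35679 / (35679 + 10034) * 100
hit rate = 35679 / 45713 * 100
hit rate = 78.05%

78.05%


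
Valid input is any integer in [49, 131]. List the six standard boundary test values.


Range: [49, 131]
Boundaries: just below min, min, min+1, max-1, max, just above max
Values: [48, 49, 50, 130, 131, 132]

[48, 49, 50, 130, 131, 132]


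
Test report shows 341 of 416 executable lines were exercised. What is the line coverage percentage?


Coverage = covered / total * 100
Coverage = 341 / 416 * 100
Coverage = 81.97%

81.97%


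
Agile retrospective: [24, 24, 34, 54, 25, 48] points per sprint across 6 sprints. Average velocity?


Formula: Avg velocity = Total points / Number of sprints
Points: [24, 24, 34, 54, 25, 48]
Sum = 24 + 24 + 34 + 54 + 25 + 48 = 209
Avg velocity = 209 / 6 = 34.83 points/sprint

34.83 points/sprint


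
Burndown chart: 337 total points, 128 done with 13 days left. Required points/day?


Formula: Required rate = Remaining points / Days left
Remaining = 337 - 128 = 209 points
Required rate = 209 / 13 = 16.08 points/day

16.08 points/day


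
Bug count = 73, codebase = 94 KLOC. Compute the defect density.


Defect density = defects / KLOC
Defect density = 73 / 94
Defect density = 0.777 defects/KLOC

0.777 defects/KLOC


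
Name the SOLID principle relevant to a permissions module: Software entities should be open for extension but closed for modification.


This describes the Open/Closed Principle (OCP)

Open/Closed Principle (OCP)


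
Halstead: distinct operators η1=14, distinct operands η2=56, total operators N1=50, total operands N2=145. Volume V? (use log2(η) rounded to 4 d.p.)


Formula: V = N * log2(η), where N = N1 + N2 and η = η1 + η2
η = 14 + 56 = 70
N = 50 + 145 = 195
log2(70) ≈ 6.1293
V = 195 * 6.1293 = 1195.21

1195.21


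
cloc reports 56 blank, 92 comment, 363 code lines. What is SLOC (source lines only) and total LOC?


Total LOC = blank + comment + code
Total LOC = 56 + 92 + 363 = 511
SLOC (source only) = code = 363

Total LOC: 511, SLOC: 363


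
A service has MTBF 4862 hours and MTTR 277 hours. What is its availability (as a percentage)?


Availability = MTBF / (MTBF + MTTR)
Availability = 4862 / (4862 + 277)
Availability = 4862 / 5139
Availability = 94.6098%

94.6098%


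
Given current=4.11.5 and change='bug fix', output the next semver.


Current: 4.11.5
Change category: 'bug fix' → patch bump
SemVer rule: patch bump → increment PATCH (MAJOR and MINOR unchanged)
New: 4.11.6

4.11.6


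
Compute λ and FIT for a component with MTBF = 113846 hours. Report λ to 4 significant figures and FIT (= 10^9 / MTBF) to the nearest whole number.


Formula: λ = 1 / MTBF; FIT = λ × 1e9 = 1e9 / MTBF
λ = 1 / 113846 ≈ 8.784e-06 failures/hour
FIT = 1e9 / 113846 ≈ 8784 failures per 1e9 hours (nearest whole number)

λ = 8.784e-06 /h, FIT = 8784


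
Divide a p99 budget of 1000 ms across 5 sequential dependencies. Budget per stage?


Formula: per_stage = total_budget / stages
per_stage = 1000 / 5
per_stage = 200.0 ms

200.0 ms


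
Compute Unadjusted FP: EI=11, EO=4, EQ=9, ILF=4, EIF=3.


UFP = EI*4 + EO*5 + EQ*4 + ILF*10 + EIF*7
UFP = 11*4 + 4*5 + 9*4 + 4*10 + 3*7
UFP = 44 + 20 + 36 + 40 + 21
UFP = 161

161


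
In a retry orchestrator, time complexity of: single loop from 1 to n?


Reasoning: one pass through n items
Complexity: O(n)

O(n)


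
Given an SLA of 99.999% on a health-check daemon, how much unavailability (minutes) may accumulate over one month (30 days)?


Formula: allowed downtime = period * (100 - SLA) / 100
Period (month (30 days)) = 43200 minutes
Unavailability fraction = (100 - 99.999) / 100
Allowed downtime = 43200 * (100 - 99.999) / 100
Allowed downtime = 0.432 minutes

0.432 minutes


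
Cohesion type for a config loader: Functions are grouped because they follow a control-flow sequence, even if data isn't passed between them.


Reasoning: Grouped by order of execution within a routine, not by data flow
Type: Procedural cohesion

Procedural cohesion


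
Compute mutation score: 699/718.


Mutation score = killed / total * 100
Mutation score = 699 / 718 * 100
Mutation score = 97.35%

97.35%


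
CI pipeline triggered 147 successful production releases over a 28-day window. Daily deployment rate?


Formula: deployments per day = releases / days
= 147 / 28
= 5.25 deploys/day
(equivalently, 36.75 deploys/week)

5.25 deploys/day


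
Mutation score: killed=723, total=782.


Mutation score = killed / total * 100
Mutation score = 723 / 782 * 100
Mutation score = 92.46%

92.46%


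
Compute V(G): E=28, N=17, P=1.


Formula: V(G) = E - N + 2P
V(G) = 28 - 17 + 2*1
V(G) = 11 + 2
V(G) = 13

13


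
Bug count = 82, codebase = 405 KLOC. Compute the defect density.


Defect density = defects / KLOC
Defect density = 82 / 405
Defect density = 0.202 defects/KLOC

0.202 defects/KLOC


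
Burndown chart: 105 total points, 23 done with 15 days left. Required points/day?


Formula: Required rate = Remaining points / Days left
Remaining = 105 - 23 = 82 points
Required rate = 82 / 15 = 5.47 points/day

5.47 points/day


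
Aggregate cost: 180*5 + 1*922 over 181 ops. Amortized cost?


Formula: Amortized cost = Total cost / Operations
Total cost = (180 * 5) + (1 * 922)
Total cost = 900 + 922 = 1822
Amortized = 1822 / 181 = 10.0663

10.0663


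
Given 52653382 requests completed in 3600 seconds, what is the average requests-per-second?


Formula: throughput = requests / seconds
throughput = 52653382 / 3600
throughput = 14625.94 requests/second

14625.94 requests/second


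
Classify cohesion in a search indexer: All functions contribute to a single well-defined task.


Reasoning: Best: single purpose
Type: Functional cohesion

Functional cohesion


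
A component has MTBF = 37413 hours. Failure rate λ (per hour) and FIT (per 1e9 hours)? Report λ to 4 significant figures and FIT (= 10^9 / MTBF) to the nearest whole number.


Formula: λ = 1 / MTBF; FIT = λ × 1e9 = 1e9 / MTBF
λ = 1 / 37413 ≈ 2.673e-05 failures/hour
FIT = 1e9 / 37413 ≈ 26729 failures per 1e9 hours (nearest whole number)

λ = 2.673e-05 /h, FIT = 26729


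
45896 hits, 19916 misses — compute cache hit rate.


Formula: hit rate = hits / (hits + misses) * 100
hit rate = 45896 / (45896 + 19916) * 100
hit rate = 45896 / 65812 * 100
hit rate = 69.74%

69.74%


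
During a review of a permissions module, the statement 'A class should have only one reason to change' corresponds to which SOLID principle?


This describes the Single Responsibility Principle (SRP)

Single Responsibility Principle (SRP)


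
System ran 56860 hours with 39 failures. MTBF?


Formula: MTBF = Total operating time / Number of failures
MTBF = 56860 / 39
MTBF = 1457.95 hours

1457.95 hours


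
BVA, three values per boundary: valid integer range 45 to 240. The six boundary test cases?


Range: [45, 240]
Boundaries: just below min, min, min+1, max-1, max, just above max
Values: [44, 45, 46, 239, 240, 241]

[44, 45, 46, 239, 240, 241]


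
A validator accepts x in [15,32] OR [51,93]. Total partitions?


Valid ranges: [15,32] and [51,93]
Class 1: x < 15 — invalid
Class 2: 15 ≤ x ≤ 32 — valid
Class 3: 32 < x < 51 — invalid (gap between ranges)
Class 4: 51 ≤ x ≤ 93 — valid
Class 5: x > 93 — invalid
Total equivalence classes: 5

5 equivalence classes


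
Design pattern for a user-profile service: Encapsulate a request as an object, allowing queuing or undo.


This matches the Command pattern

Command


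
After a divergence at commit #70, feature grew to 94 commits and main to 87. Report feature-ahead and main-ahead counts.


Common ancestor: commit #70
feature commits after divergence: 94 - 70 = 24
main commits after divergence: 87 - 70 = 17
feature is 24 commits ahead of main
main is 17 commits ahead of feature

feature ahead: 24, main ahead: 17


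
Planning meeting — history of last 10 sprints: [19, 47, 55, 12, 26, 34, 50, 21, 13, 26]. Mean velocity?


Formula: Avg velocity = Total points / Number of sprints
Points: [19, 47, 55, 12, 26, 34, 50, 21, 13, 26]
Sum = 19 + 47 + 55 + 12 + 26 + 34 + 50 + 21 + 13 + 26 = 303
Avg velocity = 303 / 10 = 30.3 points/sprint

30.3 points/sprint


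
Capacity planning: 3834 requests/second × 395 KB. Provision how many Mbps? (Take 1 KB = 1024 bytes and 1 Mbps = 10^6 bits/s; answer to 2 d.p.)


Formula: Mbps = payload_bytes * RPS * 8 / 1e6
Payload per request = 395 KB = 395 * 1024 = 404480 bytes
Total bytes/sec = 404480 * 3834 = 1550776320
Total bits/sec = 1550776320 * 8 = 12406210560
Mbps = 12406210560 / 1e6 = 12406.21

12406.21 Mbps


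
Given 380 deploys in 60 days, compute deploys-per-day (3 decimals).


Formula: deployments per day = releases / days
= 380 / 60
= 6.333 deploys/day
(equivalently, 44.33 deploys/week)

6.333 deploys/day


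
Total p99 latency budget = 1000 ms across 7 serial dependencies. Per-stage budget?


Formula: per_stage = total_budget / stages
per_stage = 1000 / 7
per_stage = 142.86 ms

142.86 ms


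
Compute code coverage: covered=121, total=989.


Coverage = covered / total * 100
Coverage = 121 / 989 * 100
Coverage = 12.23%

12.23%


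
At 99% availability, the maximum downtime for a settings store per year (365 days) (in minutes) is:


Formula: allowed downtime = period * (100 - SLA) / 100
Period (year (365 days)) = 525600 minutes
Unavailability fraction = (100 - 99.0) / 100
Allowed downtime = 525600 * (100 - 99.0) / 100
Allowed downtime = 5256.0 minutes

5256.0 minutes


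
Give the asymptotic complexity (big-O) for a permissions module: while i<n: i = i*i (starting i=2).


Reasoning: squaring drives double-exponential growth; iterations ~ log log n
Complexity: O(log log n)

O(log log n)


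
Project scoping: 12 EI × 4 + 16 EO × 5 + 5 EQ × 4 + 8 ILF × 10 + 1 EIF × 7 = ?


UFP = EI*4 + EO*5 + EQ*4 + ILF*10 + EIF*7
UFP = 12*4 + 16*5 + 5*4 + 8*10 + 1*7
UFP = 48 + 80 + 20 + 80 + 7
UFP = 235

235


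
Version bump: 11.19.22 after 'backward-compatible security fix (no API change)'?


Current: 11.19.22
Change category: 'backward-compatible security fix (no API change)' → patch bump
SemVer rule: patch bump → increment PATCH (MAJOR and MINOR unchanged)
New: 11.19.23

11.19.23


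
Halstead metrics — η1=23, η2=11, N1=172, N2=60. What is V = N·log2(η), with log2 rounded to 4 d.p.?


Formula: V = N * log2(η), where N = N1 + N2 and η = η1 + η2
η = 23 + 11 = 34
N = 172 + 60 = 232
log2(34) ≈ 5.0875
V = 232 * 5.0875 = 1180.30

1180.30


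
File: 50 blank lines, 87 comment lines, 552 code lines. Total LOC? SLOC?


Total LOC = blank + comment + code
Total LOC = 50 + 87 + 552 = 689
SLOC (source only) = code = 552

Total LOC: 689, SLOC: 552


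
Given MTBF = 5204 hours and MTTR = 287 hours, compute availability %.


Availability = MTBF / (MTBF + MTTR)
Availability = 5204 / (5204 + 287)
Availability = 5204 / 5491
Availability = 94.7733%

94.7733%


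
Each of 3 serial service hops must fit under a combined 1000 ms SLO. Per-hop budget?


Formula: per_stage = total_budget / stages
per_stage = 1000 / 3
per_stage = 333.33 ms

333.33 ms


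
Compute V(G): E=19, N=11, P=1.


Formula: V(G) = E - N + 2P
V(G) = 19 - 11 + 2*1
V(G) = 8 + 2
V(G) = 10

10


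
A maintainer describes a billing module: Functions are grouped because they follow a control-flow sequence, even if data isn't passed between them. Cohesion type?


Reasoning: Grouped by order of execution within a routine, not by data flow
Type: Procedural cohesion

Procedural cohesion


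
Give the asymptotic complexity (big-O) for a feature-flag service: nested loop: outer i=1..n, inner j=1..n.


Reasoning: n iterations times n iterations
Complexity: O(n^2)

O(n^2)


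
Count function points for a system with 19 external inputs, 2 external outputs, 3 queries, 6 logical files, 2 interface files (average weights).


UFP = EI*4 + EO*5 + EQ*4 + ILF*10 + EIF*7
UFP = 19*4 + 2*5 + 3*4 + 6*10 + 2*7
UFP = 76 + 10 + 12 + 60 + 14
UFP = 172

172


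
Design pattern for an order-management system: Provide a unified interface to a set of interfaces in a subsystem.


This matches the Facade pattern

Facade


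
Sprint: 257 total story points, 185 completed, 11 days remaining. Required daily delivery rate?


Formula: Required rate = Remaining points / Days left
Remaining = 257 - 185 = 72 points
Required rate = 72 / 11 = 6.55 points/day

6.55 points/day


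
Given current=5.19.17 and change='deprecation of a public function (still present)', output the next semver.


Current: 5.19.17
Change category: 'deprecation of a public function (still present)' → minor bump
SemVer rule: minor bump → increment MINOR, reset PATCH to 0 (MAJOR unchanged)
New: 5.20.0

5.20.0


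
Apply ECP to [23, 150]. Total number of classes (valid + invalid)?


Valid range: [23, 150]
Class 1: x < 23 — invalid
Class 2: 23 ≤ x ≤ 150 — valid
Class 3: x > 150 — invalid
Total equivalence classes: 3

3 equivalence classes


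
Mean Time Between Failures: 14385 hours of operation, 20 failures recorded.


Formula: MTBF = Total operating time / Number of failures
MTBF = 14385 / 20
MTBF = 719.25 hours

719.25 hours


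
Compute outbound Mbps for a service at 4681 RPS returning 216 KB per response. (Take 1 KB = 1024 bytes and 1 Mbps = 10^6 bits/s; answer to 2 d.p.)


Formula: Mbps = payload_bytes * RPS * 8 / 1e6
Payload per request = 216 KB = 216 * 1024 = 221184 bytes
Total bytes/sec = 221184 * 4681 = 1035362304
Total bits/sec = 1035362304 * 8 = 8282898432
Mbps = 8282898432 / 1e6 = 8282.9

8282.9 Mbps


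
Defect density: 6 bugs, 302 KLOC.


Defect density = defects / KLOC
Defect density = 6 / 302
Defect density = 0.02 defects/KLOC

0.02 defects/KLOC


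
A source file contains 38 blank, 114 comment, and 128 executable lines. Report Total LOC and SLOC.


Total LOC = blank + comment + code
Total LOC = 38 + 114 + 128 = 280
SLOC (source only) = code = 128

Total LOC: 280, SLOC: 128


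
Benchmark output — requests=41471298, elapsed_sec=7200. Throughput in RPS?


Formula: throughput = requests / seconds
throughput = 41471298 / 7200
throughput = 5759.9 requests/second

5759.9 requests/second


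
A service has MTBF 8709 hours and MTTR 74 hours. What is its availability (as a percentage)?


Availability = MTBF / (MTBF + MTTR)
Availability = 8709 / (8709 + 74)
Availability = 8709 / 8783
Availability = 99.1575%

99.1575%


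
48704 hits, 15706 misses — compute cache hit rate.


Formula: hit rate = hits / (hits + misses) * 100
hit rate = 48704 / (48704 + 15706) * 100
hit rate = 48704 / 64410 * 100
hit rate = 75.62%

75.62%


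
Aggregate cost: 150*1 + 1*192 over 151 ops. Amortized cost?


Formula: Amortized cost = Total cost / Operations
Total cost = (150 * 1) + (1 * 192)
Total cost = 150 + 192 = 342
Amortized = 342 / 151 = 2.2649

2.2649


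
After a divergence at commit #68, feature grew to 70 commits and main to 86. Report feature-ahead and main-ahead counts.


Common ancestor: commit #68
feature commits after divergence: 70 - 68 = 2
main commits after divergence: 86 - 68 = 18
feature is 2 commits ahead of main
main is 18 commits ahead of feature

feature ahead: 2, main ahead: 18


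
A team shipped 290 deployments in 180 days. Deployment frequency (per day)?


Formula: deployments per day = releases / days
= 290 / 180
= 1.611 deploys/day
(equivalently, 11.28 deploys/week)

1.611 deploys/day


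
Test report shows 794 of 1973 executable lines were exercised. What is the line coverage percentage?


Coverage = covered / total * 100
Coverage = 794 / 1973 * 100
Coverage = 40.24%

40.24%


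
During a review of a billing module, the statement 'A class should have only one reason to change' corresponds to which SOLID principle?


This describes the Single Responsibility Principle (SRP)

Single Responsibility Principle (SRP)


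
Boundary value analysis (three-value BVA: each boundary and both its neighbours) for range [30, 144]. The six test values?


Range: [30, 144]
Boundaries: just below min, min, min+1, max-1, max, just above max
Values: [29, 30, 31, 143, 144, 145]

[29, 30, 31, 143, 144, 145]


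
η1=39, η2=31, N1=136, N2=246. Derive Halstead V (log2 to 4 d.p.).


Formula: V = N * log2(η), where N = N1 + N2 and η = η1 + η2
η = 39 + 31 = 70
N = 136 + 246 = 382
log2(70) ≈ 6.1293
V = 382 * 6.1293 = 2341.39

2341.39


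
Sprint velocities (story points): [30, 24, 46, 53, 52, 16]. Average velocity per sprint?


Formula: Avg velocity = Total points / Number of sprints
Points: [30, 24, 46, 53, 52, 16]
Sum = 30 + 24 + 46 + 53 + 52 + 16 = 221
Avg velocity = 221 / 6 = 36.83 points/sprint

36.83 points/sprint


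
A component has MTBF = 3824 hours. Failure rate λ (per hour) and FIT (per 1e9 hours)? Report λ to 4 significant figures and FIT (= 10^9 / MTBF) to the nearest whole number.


Formula: λ = 1 / MTBF; FIT = λ × 1e9 = 1e9 / MTBF
λ = 1 / 3824 ≈ 2.615e-04 failures/hour
FIT = 1e9 / 3824 ≈ 261506 failures per 1e9 hours (nearest whole number)

λ = 2.615e-04 /h, FIT = 261506


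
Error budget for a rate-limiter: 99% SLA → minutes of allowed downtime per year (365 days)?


Formula: allowed downtime = period * (100 - SLA) / 100
Period (year (365 days)) = 525600 minutes
Unavailability fraction = (100 - 99.0) / 100
Allowed downtime = 525600 * (100 - 99.0) / 100
Allowed downtime = 5256.0 minutes

5256.0 minutes


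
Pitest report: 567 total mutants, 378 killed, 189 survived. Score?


Mutation score = killed / total * 100
Mutation score = 378 / 567 * 100
Mutation score = 66.67%

66.67%


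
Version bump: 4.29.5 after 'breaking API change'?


Current: 4.29.5
Change category: 'breaking API change' → major bump
SemVer rule: major bump → increment MAJOR, reset MINOR and PATCH to 0
New: 5.0.0

5.0.0


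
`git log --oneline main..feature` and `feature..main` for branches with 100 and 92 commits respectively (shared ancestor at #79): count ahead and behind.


Common ancestor: commit #79
feature commits after divergence: 100 - 79 = 21
main commits after divergence: 92 - 79 = 13
feature is 21 commits ahead of main
main is 13 commits ahead of feature

feature ahead: 21, main ahead: 13


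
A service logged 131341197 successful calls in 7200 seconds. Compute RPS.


Formula: throughput = requests / seconds
throughput = 131341197 / 7200
throughput = 18241.83 requests/second

18241.83 requests/second


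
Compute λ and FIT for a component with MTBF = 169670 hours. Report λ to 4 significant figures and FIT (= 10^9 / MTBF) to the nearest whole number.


Formula: λ = 1 / MTBF; FIT = λ × 1e9 = 1e9 / MTBF
λ = 1 / 169670 ≈ 5.894e-06 failures/hour
FIT = 1e9 / 169670 ≈ 5894 failures per 1e9 hours (nearest whole number)

λ = 5.894e-06 /h, FIT = 5894


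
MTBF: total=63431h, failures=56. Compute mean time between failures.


Formula: MTBF = Total operating time / Number of failures
MTBF = 63431 / 56
MTBF = 1132.7 hours

1132.7 hours


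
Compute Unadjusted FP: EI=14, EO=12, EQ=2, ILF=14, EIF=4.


UFP = EI*4 + EO*5 + EQ*4 + ILF*10 + EIF*7
UFP = 14*4 + 12*5 + 2*4 + 14*10 + 4*7
UFP = 56 + 60 + 8 + 140 + 28
UFP = 292

292


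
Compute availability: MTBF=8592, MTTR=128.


Availability = MTBF / (MTBF + MTTR)
Availability = 8592 / (8592 + 128)
Availability = 8592 / 8720
Availability = 98.5321%

98.5321%


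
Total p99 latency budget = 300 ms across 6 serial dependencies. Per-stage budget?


Formula: per_stage = total_budget / stages
per_stage = 300 / 6
per_stage = 50.0 ms

50.0 ms


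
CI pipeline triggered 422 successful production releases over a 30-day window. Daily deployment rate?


Formula: deployments per day = releases / days
= 422 / 30
= 14.067 deploys/day
(equivalently, 98.47 deploys/week)

14.067 deploys/day


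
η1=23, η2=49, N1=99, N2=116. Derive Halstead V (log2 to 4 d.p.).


Formula: V = N * log2(η), where N = N1 + N2 and η = η1 + η2
η = 23 + 49 = 72
N = 99 + 116 = 215
log2(72) ≈ 6.1699
V = 215 * 6.1699 = 1326.53

1326.53


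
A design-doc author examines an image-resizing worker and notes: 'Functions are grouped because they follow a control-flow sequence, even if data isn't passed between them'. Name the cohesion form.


Reasoning: Grouped by order of execution within a routine, not by data flow
Type: Procedural cohesion

Procedural cohesion


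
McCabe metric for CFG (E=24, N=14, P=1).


Formula: V(G) = E - N + 2P
V(G) = 24 - 14 + 2*1
V(G) = 10 + 2
V(G) = 12

12


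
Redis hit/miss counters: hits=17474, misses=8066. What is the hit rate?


Formula: hit rate = hits / (hits + misses) * 100
hit rate = 17474 / (17474 + 8066) * 100
hit rate = 17474 / 25540 * 100
hit rate = 68.42%

68.42%


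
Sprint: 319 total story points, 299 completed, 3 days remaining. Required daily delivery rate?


Formula: Required rate = Remaining points / Days left
Remaining = 319 - 299 = 20 points
Required rate = 20 / 3 = 6.67 points/day

6.67 points/day


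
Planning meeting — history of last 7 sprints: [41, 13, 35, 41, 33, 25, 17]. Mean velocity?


Formula: Avg velocity = Total points / Number of sprints
Points: [41, 13, 35, 41, 33, 25, 17]
Sum = 41 + 13 + 35 + 41 + 33 + 25 + 17 = 205
Avg velocity = 205 / 7 = 29.29 points/sprint

29.29 points/sprint


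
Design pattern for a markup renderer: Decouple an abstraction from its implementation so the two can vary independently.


This matches the Bridge pattern

Bridge


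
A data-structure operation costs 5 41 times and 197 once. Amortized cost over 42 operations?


Formula: Amortized cost = Total cost / Operations
Total cost = (41 * 5) + (1 * 197)
Total cost = 205 + 197 = 402
Amortized = 402 / 42 = 9.5714

9.5714


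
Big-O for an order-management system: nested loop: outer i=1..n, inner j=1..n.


Reasoning: n iterations times n iterations
Complexity: O(n^2)

O(n^2)


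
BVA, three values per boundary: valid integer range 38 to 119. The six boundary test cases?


Range: [38, 119]
Boundaries: just below min, min, min+1, max-1, max, just above max
Values: [37, 38, 39, 118, 119, 120]

[37, 38, 39, 118, 119, 120]


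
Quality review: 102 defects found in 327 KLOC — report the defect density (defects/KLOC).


Defect density = defects / KLOC
Defect density = 102 / 327
Defect density = 0.312 defects/KLOC

0.312 defects/KLOC


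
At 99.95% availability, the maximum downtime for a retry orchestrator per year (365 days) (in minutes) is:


Formula: allowed downtime = period * (100 - SLA) / 100
Period (year (365 days)) = 525600 minutes
Unavailability fraction = (100 - 99.95) / 100
Allowed downtime = 525600 * (100 - 99.95) / 100
Allowed downtime = 262.8 minutes

262.8 minutes


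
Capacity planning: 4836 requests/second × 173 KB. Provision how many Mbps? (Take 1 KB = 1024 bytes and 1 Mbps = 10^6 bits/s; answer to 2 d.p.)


Formula: Mbps = payload_bytes * RPS * 8 / 1e6
Payload per request = 173 KB = 173 * 1024 = 177152 bytes
Total bytes/sec = 177152 * 4836 = 856707072
Total bits/sec = 856707072 * 8 = 6853656576
Mbps = 6853656576 / 1e6 = 6853.66

6853.66 Mbps


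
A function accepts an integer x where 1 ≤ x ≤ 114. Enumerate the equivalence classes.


Valid range: [1, 114]
Class 1: x < 1 — invalid
Class 2: 1 ≤ x ≤ 114 — valid
Class 3: x > 114 — invalid
Total equivalence classes: 3

3 equivalence classes


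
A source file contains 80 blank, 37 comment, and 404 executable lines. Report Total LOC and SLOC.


Total LOC = blank + comment + code
Total LOC = 80 + 37 + 404 = 521
SLOC (source only) = code = 404

Total LOC: 521, SLOC: 404


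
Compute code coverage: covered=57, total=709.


Coverage = covered / total * 100
Coverage = 57 / 709 * 100
Coverage = 8.04%

8.04%


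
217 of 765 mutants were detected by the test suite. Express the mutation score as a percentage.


Mutation score = killed / total * 100
Mutation score = 217 / 765 * 100
Mutation score = 28.37%

28.37%


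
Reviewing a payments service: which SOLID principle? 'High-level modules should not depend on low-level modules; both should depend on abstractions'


This describes the Dependency Inversion Principle (DIP)

Dependency Inversion Principle (DIP)


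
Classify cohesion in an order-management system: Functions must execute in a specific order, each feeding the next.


Reasoning: Output of one is input to next
Type: Sequential cohesion

Sequential cohesion


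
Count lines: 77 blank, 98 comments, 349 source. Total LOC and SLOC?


Total LOC = blank + comment + code
Total LOC = 77 + 98 + 349 = 524
SLOC (source only) = code = 349

Total LOC: 524, SLOC: 349


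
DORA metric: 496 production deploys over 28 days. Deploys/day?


Formula: deployments per day = releases / days
= 496 / 28
= 17.714 deploys/day
(equivalently, 124.0 deploys/week)

17.714 deploys/day


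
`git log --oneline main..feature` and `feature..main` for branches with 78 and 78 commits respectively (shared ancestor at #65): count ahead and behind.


Common ancestor: commit #65
feature commits after divergence: 78 - 65 = 13
main commits after divergence: 78 - 65 = 13
feature is 13 commits ahead of main
main is 13 commits ahead of feature

feature ahead: 13, main ahead: 13


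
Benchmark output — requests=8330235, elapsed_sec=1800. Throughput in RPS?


Formula: throughput = requests / seconds
throughput = 8330235 / 1800
throughput = 4627.91 requests/second

4627.91 requests/second


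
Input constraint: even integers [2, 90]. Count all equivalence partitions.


Constraint: even integers in [2, 90]
Class 1: x < 2 — out-of-range invalid
Class 2: x in [2,90] but odd — wrong type invalid
Class 3: x in [2,90] and even — valid
Class 4: x > 90 — out-of-range invalid
Total equivalence classes: 4

4 equivalence classes


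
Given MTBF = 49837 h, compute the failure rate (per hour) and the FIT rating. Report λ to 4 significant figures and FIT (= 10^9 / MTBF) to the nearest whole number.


Formula: λ = 1 / MTBF; FIT = λ × 1e9 = 1e9 / MTBF
λ = 1 / 49837 ≈ 2.007e-05 failures/hour
FIT = 1e9 / 49837 ≈ 20065 failures per 1e9 hours (nearest whole number)

λ = 2.007e-05 /h, FIT = 20065


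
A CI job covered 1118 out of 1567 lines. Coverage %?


Coverage = covered / total * 100
Coverage = 1118 / 1567 * 100
Coverage = 71.35%

71.35%


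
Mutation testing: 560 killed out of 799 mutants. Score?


Mutation score = killed / total * 100
Mutation score = 560 / 799 * 100
Mutation score = 70.09%

70.09%


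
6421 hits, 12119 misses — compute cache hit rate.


Formula: hit rate = hits / (hits + misses) * 100
hit rate = 6421 / (6421 + 12119) * 100
hit rate = 6421 / 18540 * 100
hit rate = 34.63%

34.63%


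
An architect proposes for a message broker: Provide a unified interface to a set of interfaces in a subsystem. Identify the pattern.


This matches the Facade pattern

Facade


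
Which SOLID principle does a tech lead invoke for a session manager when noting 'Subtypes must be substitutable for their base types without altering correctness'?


This describes the Liskov Substitution Principle (LSP)

Liskov Substitution Principle (LSP)


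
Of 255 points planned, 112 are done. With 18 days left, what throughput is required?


Formula: Required rate = Remaining points / Days left
Remaining = 255 - 112 = 143 points
Required rate = 143 / 18 = 7.94 points/day

7.94 points/day


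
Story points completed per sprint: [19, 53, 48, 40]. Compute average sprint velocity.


Formula: Avg velocity = Total points / Number of sprints
Points: [19, 53, 48, 40]
Sum = 19 + 53 + 48 + 40 = 160
Avg velocity = 160 / 4 = 40.0 points/sprint

40.0 points/sprint


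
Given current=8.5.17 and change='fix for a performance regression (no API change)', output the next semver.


Current: 8.5.17
Change category: 'fix for a performance regression (no API change)' → patch bump
SemVer rule: patch bump → increment PATCH (MAJOR and MINOR unchanged)
New: 8.5.18

8.5.18


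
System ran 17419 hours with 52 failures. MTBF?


Formula: MTBF = Total operating time / Number of failures
MTBF = 17419 / 52
MTBF = 334.98 hours

334.98 hours


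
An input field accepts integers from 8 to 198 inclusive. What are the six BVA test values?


Range: [8, 198]
Boundaries: just below min, min, min+1, max-1, max, just above max
Values: [7, 8, 9, 197, 198, 199]

[7, 8, 9, 197, 198, 199]


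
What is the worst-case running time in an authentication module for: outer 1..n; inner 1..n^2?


Reasoning: n times n^2
Complexity: O(n^3)

O(n^3)


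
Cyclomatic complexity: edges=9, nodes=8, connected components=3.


Formula: V(G) = E - N + 2P
V(G) = 9 - 8 + 2*3
V(G) = 1 + 6
V(G) = 7

7


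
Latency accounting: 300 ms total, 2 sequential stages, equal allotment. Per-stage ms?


Formula: per_stage = total_budget / stages
per_stage = 300 / 2
per_stage = 150.0 ms

150.0 ms


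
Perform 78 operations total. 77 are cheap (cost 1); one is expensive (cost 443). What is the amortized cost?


Formula: Amortized cost = Total cost / Operations
Total cost = (77 * 1) + (1 * 443)
Total cost = 77 + 443 = 520
Amortized = 520 / 78 = 6.6667

6.6667


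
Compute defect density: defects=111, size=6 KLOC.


Defect density = defects / KLOC
Defect density = 111 / 6
Defect density = 18.5 defects/KLOC

18.5 defects/KLOC


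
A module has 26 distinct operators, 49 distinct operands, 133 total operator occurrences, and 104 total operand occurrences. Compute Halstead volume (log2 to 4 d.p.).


Formula: V = N * log2(η), where N = N1 + N2 and η = η1 + η2
η = 26 + 49 = 75
N = 133 + 104 = 237
log2(75) ≈ 6.2288
V = 237 * 6.2288 = 1476.23

1476.23


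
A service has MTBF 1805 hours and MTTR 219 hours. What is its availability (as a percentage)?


Availability = MTBF / (MTBF + MTTR)
Availability = 1805 / (1805 + 219)
Availability = 1805 / 2024
Availability = 89.1798%

89.1798%


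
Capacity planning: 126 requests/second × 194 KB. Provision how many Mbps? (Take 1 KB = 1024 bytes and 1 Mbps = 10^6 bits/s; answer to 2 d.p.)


Formula: Mbps = payload_bytes * RPS * 8 / 1e6
Payload per request = 194 KB = 194 * 1024 = 198656 bytes
Total bytes/sec = 198656 * 126 = 25030656
Total bits/sec = 25030656 * 8 = 200245248
Mbps = 200245248 / 1e6 = 200.25

200.25 Mbps


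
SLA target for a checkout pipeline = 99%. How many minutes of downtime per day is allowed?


Formula: allowed downtime = period * (100 - SLA) / 100
Period (day) = 1440 minutes
Unavailability fraction = (100 - 99.0) / 100
Allowed downtime = 1440 * (100 - 99.0) / 100
Allowed downtime = 14.4 minutes

14.4 minutes


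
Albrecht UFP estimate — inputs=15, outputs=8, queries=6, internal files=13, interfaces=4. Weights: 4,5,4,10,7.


UFP = EI*4 + EO*5 + EQ*4 + ILF*10 + EIF*7
UFP = 15*4 + 8*5 + 6*4 + 13*10 + 4*7
UFP = 60 + 40 + 24 + 130 + 28
UFP = 282

282


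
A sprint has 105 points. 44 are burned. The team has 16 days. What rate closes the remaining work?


Formula: Required rate = Remaining points / Days left
Remaining = 105 - 44 = 61 points
Required rate = 61 / 16 = 3.81 points/day

3.81 points/day


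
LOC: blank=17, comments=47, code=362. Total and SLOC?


Total LOC = blank + comment + code
Total LOC = 17 + 47 + 362 = 426
SLOC (source only) = code = 362

Total LOC: 426, SLOC: 362


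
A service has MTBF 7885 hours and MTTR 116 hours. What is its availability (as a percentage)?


Availability = MTBF / (MTBF + MTTR)
Availability = 7885 / (7885 + 116)
Availability = 7885 / 8001
Availability = 98.5502%

98.5502%


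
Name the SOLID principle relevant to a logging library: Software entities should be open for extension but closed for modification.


This describes the Open/Closed Principle (OCP)

Open/Closed Principle (OCP)


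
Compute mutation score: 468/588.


Mutation score = killed / total * 100
Mutation score = 468 / 588 * 100
Mutation score = 79.59%

79.59%


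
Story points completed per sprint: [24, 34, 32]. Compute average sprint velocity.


Formula: Avg velocity = Total points / Number of sprints
Points: [24, 34, 32]
Sum = 24 + 34 + 32 = 90
Avg velocity = 90 / 3 = 30.0 points/sprint

30.0 points/sprint


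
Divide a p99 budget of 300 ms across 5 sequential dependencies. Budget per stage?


Formula: per_stage = total_budget / stages
per_stage = 300 / 5
per_stage = 60.0 ms

60.0 ms


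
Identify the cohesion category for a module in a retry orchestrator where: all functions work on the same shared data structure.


Reasoning: Functions share data
Type: Communicational cohesion

Communicational cohesion


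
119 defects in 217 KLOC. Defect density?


Defect density = defects / KLOC
Defect density = 119 / 217
Defect density = 0.548 defects/KLOC

0.548 defects/KLOC


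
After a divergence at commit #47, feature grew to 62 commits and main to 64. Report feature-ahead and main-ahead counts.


Common ancestor: commit #47
feature commits after divergence: 62 - 47 = 15
main commits after divergence: 64 - 47 = 17
feature is 15 commits ahead of main
main is 17 commits ahead of feature

feature ahead: 15, main ahead: 17


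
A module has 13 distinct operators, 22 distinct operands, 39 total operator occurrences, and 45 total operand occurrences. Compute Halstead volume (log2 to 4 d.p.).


Formula: V = N * log2(η), where N = N1 + N2 and η = η1 + η2
η = 13 + 22 = 35
N = 39 + 45 = 84
log2(35) ≈ 5.1293
V = 84 * 5.1293 = 430.86

430.86


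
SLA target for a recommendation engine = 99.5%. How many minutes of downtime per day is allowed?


Formula: allowed downtime = period * (100 - SLA) / 100
Period (day) = 1440 minutes
Unavailability fraction = (100 - 99.5) / 100
Allowed downtime = 1440 * (100 - 99.5) / 100
Allowed downtime = 7.2 minutes

7.2 minutes


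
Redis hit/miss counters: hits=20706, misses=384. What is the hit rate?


Formula: hit rate = hits / (hits + misses) * 100
hit rate = 20706 / (20706 + 384) * 100
hit rate = 20706 / 21090 * 100
hit rate = 98.18%

98.18%


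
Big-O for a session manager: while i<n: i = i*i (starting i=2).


Reasoning: squaring drives double-exponential growth; iterations ~ log log n
Complexity: O(log log n)

O(log log n)


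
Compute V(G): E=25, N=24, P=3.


Formula: V(G) = E - N + 2P
V(G) = 25 - 24 + 2*3
V(G) = 1 + 6
V(G) = 7

7


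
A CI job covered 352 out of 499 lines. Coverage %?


Coverage = covered / total * 100
Coverage = 352 / 499 * 100
Coverage = 70.54%

70.54%


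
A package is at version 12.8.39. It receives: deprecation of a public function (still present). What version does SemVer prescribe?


Current: 12.8.39
Change category: 'deprecation of a public function (still present)' → minor bump
SemVer rule: minor bump → increment MINOR, reset PATCH to 0 (MAJOR unchanged)
New: 12.9.0

12.9.0


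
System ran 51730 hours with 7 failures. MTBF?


Formula: MTBF = Total operating time / Number of failures
MTBF = 51730 / 7
MTBF = 7390.0 hours

7390.0 hours


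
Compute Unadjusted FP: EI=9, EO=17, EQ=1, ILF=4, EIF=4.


UFP = EI*4 + EO*5 + EQ*4 + ILF*10 + EIF*7
UFP = 9*4 + 17*5 + 1*4 + 4*10 + 4*7
UFP = 36 + 85 + 4 + 40 + 28
UFP = 193

193


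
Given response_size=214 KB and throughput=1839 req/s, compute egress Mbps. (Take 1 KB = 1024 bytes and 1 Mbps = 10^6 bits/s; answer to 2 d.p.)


Formula: Mbps = payload_bytes * RPS * 8 / 1e6
Payload per request = 214 KB = 214 * 1024 = 219136 bytes
Total bytes/sec = 219136 * 1839 = 402991104
Total bits/sec = 402991104 * 8 = 3223928832
Mbps = 3223928832 / 1e6 = 3223.93

3223.93 Mbps


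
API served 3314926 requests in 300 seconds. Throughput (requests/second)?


Formula: throughput = requests / seconds
throughput = 3314926 / 300
throughput = 11049.75 requests/second

11049.75 requests/second


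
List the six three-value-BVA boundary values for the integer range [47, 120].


Range: [47, 120]
Boundaries: just below min, min, min+1, max-1, max, just above max
Values: [46, 47, 48, 119, 120, 121]

[46, 47, 48, 119, 120, 121]


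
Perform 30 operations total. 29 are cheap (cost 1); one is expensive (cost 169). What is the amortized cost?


Formula: Amortized cost = Total cost / Operations
Total cost = (29 * 1) + (1 * 169)
Total cost = 29 + 169 = 198
Amortized = 198 / 30 = 6.6

6.6


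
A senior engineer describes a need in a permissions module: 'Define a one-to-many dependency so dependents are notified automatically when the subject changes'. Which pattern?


This matches the Observer pattern

Observer


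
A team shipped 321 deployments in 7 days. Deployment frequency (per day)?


Formula: deployments per day = releases / days
= 321 / 7
= 45.857 deploys/day
(equivalently, 321.0 deploys/week)

45.857 deploys/day


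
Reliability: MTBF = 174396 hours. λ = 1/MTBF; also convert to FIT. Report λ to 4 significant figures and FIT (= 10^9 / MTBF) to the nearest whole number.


Formula: λ = 1 / MTBF; FIT = λ × 1e9 = 1e9 / MTBF
λ = 1 / 174396 ≈ 5.734e-06 failures/hour
FIT = 1e9 / 174396 ≈ 5734 failures per 1e9 hours (nearest whole number)

λ = 5.734e-06 /h, FIT = 5734


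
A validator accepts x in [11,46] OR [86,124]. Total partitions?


Valid ranges: [11,46] and [86,124]
Class 1: x < 11 — invalid
Class 2: 11 ≤ x ≤ 46 — valid
Class 3: 46 < x < 86 — invalid (gap between ranges)
Class 4: 86 ≤ x ≤ 124 — valid
Class 5: x > 124 — invalid
Total equivalence classes: 5

5 equivalence classes


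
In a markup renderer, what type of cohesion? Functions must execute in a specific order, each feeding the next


Reasoning: Output of one is input to next
Type: Sequential cohesion

Sequential cohesion
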